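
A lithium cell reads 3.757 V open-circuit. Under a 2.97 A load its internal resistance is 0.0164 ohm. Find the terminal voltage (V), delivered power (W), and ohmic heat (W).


Step 1: V_terminal = OCV - I*R = 3.757 - 2.97 * 0.0164 = 3.7083 V
Step 2: P_out = V_terminal * I = 3.7083 * 2.97 = 11.01 W
Step 3: Q = I^2 * R = 2.97^2 * 0.0164 = 0.1447 W

V=3.7083 V, P=11.01 W, Q=0.1447 W


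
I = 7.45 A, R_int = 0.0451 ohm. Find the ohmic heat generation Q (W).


I^2 = 55.503
Q = 55.503 * 0.0451 = 2.503 W

2.503 W


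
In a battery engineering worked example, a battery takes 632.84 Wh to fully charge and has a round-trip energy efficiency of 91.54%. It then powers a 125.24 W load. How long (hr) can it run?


Step 1: E_discharge = eta/100 * E_charge = 91.54/100 * 632.84 = 579.3 Wh
Step 2: t = E_discharge / P = 579.3 / 125.24 = 4.626 hr

4.626 hr


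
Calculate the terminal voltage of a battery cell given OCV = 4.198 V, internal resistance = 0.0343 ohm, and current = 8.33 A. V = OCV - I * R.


V = OCV - I*R = 4.198 - 8.33 * 0.0343 = 3.912 V

3.912 V


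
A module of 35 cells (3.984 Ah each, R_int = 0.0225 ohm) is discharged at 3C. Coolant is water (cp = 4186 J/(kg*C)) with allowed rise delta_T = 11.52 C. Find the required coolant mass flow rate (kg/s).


Step 1: I = 3 * 3.984 = 11.952 A
Step 2: Q_cell = I^2 * R = 11.952^2 * 0.0225 = 3.2141 W
Step 3: Q_total = 35 * 3.2141 = 112.49 W
Step 4: m_dot = Q_total / (cp * dT) = 112.49 / (4186 * 11.52) = 0.002333 kg/s

0.002333 kg/s


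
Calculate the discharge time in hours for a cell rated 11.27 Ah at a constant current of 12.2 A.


Runtime = 11.27 Ah / 12.2 A = 0.9238 hr

0.9238 hr


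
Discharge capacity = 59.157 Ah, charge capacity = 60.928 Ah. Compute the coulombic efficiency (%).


eta_c = Q_dis / Q_chg * 100 = 59.157 / 60.928 * 100 = 97.09%

97.09%


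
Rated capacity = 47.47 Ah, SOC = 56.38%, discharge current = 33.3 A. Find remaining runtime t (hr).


Step 1: remaining = SOC/100 * C_total = 56.38/100 * 47.47 = 26.764 Ah
Step 2: t = remaining / I = 26.764 / 33.3 = 0.8037 hr

0.8037 hr


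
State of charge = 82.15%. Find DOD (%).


DOD = 100 - SOC = 100 - 82.15 = 17.85%

17.85%


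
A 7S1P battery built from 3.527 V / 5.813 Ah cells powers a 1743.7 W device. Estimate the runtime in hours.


Step 1: E_pack = Ns * V_cell * Np * C_cell = 7 * 3.527 * 1 * 5.813 = 143.52 Wh
Step 2: t = E_pack / P = 143.52 / 1743.7 = 0.08231 hr

0.08231 hr


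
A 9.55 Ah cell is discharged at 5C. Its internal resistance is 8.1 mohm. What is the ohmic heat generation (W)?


Convert: R = 8.1 mohm = 0.0081 ohm
Step 1: I = C_rate * capacity = 5 * 9.55 = 47.75 A
Step 2: Q = I^2 * R = 47.75^2 * 0.0081 = 2280.1 * 0.0081 = 18.47 W

18.47 W


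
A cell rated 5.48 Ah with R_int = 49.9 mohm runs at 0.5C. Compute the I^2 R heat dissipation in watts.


Convert: R = 49.9 mohm = 0.0499 ohm
Step 1: I = C_rate * capacity = 0.5 * 5.48 = 2.74 A
Step 2: Q = I^2 * R = 2.74^2 * 0.0499 = 7.5076 * 0.0499 = 0.3746 W

0.3746 W


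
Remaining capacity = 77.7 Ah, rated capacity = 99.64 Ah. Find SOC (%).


SOC = (remaining / total) * 100 = (77.7 / 99.64) * 100 = 77.98%

77.98%


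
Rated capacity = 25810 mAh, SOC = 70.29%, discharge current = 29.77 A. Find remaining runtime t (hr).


Convert: C_total = 25810 mAh = 25.81 Ah
Step 1: remaining = SOC/100 * C_total = 70.29/100 * 25.81 = 18.142 Ah
Step 2: t = remaining / I = 18.142 / 29.77 = 0.6094 hr

0.6094 hr


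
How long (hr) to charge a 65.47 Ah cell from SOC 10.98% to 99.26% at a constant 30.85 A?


delta_Ah = 65.47 * (99.26 - 10.98) / 100 = 57.797 Ah
t = delta_Ah / I = 57.797 / 30.85 = 1.873 hr

1.873 hr


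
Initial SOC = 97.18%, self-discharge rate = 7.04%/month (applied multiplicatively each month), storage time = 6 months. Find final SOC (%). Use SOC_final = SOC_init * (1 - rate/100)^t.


decay = (1 - 7.04/100)^6 = 0.64532
SOC_final = 97.18 * 0.64532 = 62.71%

62.71%


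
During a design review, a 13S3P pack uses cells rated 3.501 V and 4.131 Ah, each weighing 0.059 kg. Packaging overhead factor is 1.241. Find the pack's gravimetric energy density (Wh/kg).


Step 1: V_pack = 13 * 3.501 = 45.513 V
Step 2: C_pack = 3 * 4.131 = 12.393 Ah
Step 3: E_pack = V_pack * C_pack = 45.513 * 12.393 = 564.04 Wh
Step 4: m_pack = 13 * 3 * 0.059 * 1.241 = 2.8555 kg
Step 5: ED = E_pack / m_pack = 564.04 / 2.8555 = 197.5 Wh/kg

197.5 Wh/kg


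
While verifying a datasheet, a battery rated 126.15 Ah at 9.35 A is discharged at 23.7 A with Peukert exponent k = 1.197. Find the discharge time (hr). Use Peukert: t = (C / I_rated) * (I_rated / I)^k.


t_rated = C / I_rated = 126.15 / 9.35 = 13.492 hr
(I_rated/I)^k = (0.39451)^1.197 = 0.32846
t = t_rated * (I_rated/I)^k = 13.492 * 0.32846 = 4.432 hr

4.432 hr


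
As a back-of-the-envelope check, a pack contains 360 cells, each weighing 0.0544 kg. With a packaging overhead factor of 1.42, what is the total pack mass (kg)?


m_pack = n * m_cell * overhead = 360 * 0.0544 * 1.42 = 27.81 kg

27.81 kg


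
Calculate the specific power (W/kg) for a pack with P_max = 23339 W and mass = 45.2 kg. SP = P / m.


SP = P / m = 23339 / 45.2 = 516.3 W/kg

516.3 W/kg


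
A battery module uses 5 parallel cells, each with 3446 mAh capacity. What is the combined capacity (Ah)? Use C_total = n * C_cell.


Convert: C_cell = 3446 mAh = 3.446 Ah
C_total = 5 * 3.446 = 17.23 Ah

17.23 Ah


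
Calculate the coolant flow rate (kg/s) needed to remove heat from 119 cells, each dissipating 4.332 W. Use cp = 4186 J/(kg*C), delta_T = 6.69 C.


Step 1: Total heat Q = 119 * 4.332 W = 515.51 W
Step 2: denom = cp * dT = 4186 * 6.69 = 28004
Step 3: m_dot = 515.51 / 28004 = 0.01841 kg/s

0.01841 kg/s


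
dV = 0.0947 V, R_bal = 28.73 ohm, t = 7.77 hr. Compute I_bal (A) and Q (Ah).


I_bal = dV / R = 0.0947 / 28.73 = 0.0032962 A
Q = I_bal * t = 0.0032962 * 7.77 = 0.02561 Ah

I=0.0032962 A, Q=0.02561 Ah


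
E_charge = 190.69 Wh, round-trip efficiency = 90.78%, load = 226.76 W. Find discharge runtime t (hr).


Step 1: E_discharge = eta/100 * E_charge = 90.78/100 * 190.69 = 173.11 Wh
Step 2: t = E_discharge / P = 173.11 / 226.76 = 0.7634 hr

0.7634 hr


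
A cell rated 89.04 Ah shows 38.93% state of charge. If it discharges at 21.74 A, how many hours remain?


Step 1: remaining = SOC/100 * C_total = 38.93/100 * 89.04 = 34.663 Ah
Step 2: t = remaining / I = 34.663 / 21.74 = 1.594 hr

1.594 hr


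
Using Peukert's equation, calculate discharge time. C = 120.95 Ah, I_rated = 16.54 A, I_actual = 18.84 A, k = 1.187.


Step 1: t_rated = C / I_rated = 120.95 / 16.54 = 7.3126 hr
Step 2: ratio = 16.54 / 18.84 = 0.87792
Step 3: ratio^k = 0.87792^1.187 = 0.8568
Step 4: t = t_rated * ratio^k = 7.3126 * 0.8568 = 6.265 hr

6.265 hr


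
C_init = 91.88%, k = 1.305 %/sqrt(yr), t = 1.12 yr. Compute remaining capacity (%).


sqrt(t) = sqrt(1.12) = 1.0583
C_final = 91.88 - 1.305 * 1.0583 = 90.50%

90.50%


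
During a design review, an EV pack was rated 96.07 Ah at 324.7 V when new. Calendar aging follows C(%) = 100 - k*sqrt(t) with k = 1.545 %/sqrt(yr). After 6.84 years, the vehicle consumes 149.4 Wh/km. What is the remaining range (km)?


Step 1: capacity retention = 100 - 1.545 * sqrt(6.84) = 100 - 1.545 * 2.6153 = 95.959%
Step 2: C_now = 96.07 * 95.959/100 = 92.188 Ah
Step 3: E_pack = V * C_now = 324.7 * 92.188 = 29933 Wh
Step 4: range = E_pack / consumption = 29933 / 149.4 = 200.4 km

200.4 km


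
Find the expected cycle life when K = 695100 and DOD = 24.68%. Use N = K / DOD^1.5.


Step 1: DOD^1.5 = 24.68^1.5 = 122.61
Step 2: N = 695100 / 122.61 = 5669 cycles

5669 cycles


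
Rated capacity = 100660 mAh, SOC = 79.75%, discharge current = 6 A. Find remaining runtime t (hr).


Convert: C_total = 100660 mAh = 100.66 Ah
Step 1: remaining = SOC/100 * C_total = 79.75/100 * 100.66 = 80.276 Ah
Step 2: t = remaining / I = 80.276 / 6 = 13.38 hr

13.38 hr


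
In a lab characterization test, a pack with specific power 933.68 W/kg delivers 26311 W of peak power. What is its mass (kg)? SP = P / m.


m = P / SP = 26311 / 933.68 = 28.18 kg

28.18 kg


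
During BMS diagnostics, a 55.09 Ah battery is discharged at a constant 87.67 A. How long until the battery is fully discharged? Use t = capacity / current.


Runtime = 55.09 Ah / 87.67 A = 0.6284 hr

0.6284 hr


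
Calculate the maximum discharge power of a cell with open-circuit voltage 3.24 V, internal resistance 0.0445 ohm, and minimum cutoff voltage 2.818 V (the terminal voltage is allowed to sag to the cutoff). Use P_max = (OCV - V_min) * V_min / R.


dV = OCV - V_min = 0.422 V (so I_max = dV / R)
P_max = dV * V_min / R = 0.422 * 2.818 / 0.0445 = 26.72 W

26.72 W


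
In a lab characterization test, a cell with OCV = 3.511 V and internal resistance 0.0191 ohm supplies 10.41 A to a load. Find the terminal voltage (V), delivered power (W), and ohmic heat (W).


Step 1: V_terminal = OCV - I*R = 3.511 - 10.41 * 0.0191 = 3.3122 V
Step 2: P_out = V_terminal * I = 3.3122 * 10.41 = 34.48 W
Step 3: Q = I^2 * R = 10.41^2 * 0.0191 = 2.070 W

V=3.3122 V, P=34.48 W, Q=2.070 W


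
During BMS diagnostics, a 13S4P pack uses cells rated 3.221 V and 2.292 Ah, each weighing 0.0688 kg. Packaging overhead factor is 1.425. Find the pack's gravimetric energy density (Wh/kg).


Step 1: V_pack = 13 * 3.221 = 41.873 V
Step 2: C_pack = 4 * 2.292 = 9.168 Ah
Step 3: E_pack = V_pack * C_pack = 41.873 * 9.168 = 383.89 Wh
Step 4: m_pack = 13 * 4 * 0.0688 * 1.425 = 5.0981 kg
Step 5: ED = E_pack / m_pack = 383.89 / 5.0981 = 75.30 Wh/kg

75.30 Wh/kg


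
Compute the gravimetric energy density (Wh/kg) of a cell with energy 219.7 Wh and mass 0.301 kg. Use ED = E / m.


Specific energy = 219.7 Wh / 0.301 kg = 729.9 Wh/kg

729.9 Wh/kg


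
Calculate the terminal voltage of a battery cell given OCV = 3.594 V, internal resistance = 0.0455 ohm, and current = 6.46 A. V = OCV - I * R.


IR drop = 6.46 * 0.0455 = 0.29393 V
V = 3.594 - 0.29393 = 3.300 V

3.300 V


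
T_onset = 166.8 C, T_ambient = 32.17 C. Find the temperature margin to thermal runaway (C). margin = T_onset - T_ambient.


margin = T_onset - T_ambient = 166.8 - 32.17 = 134.63 C

134.63 C


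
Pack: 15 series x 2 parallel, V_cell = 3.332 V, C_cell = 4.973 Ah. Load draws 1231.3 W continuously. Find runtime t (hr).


Step 1: E_pack = Ns * V_cell * Np * C_cell = 15 * 3.332 * 2 * 4.973 = 497.1 Wh
Step 2: t = E_pack / P = 497.1 / 1231.3 = 0.4037 hr

0.4037 hr


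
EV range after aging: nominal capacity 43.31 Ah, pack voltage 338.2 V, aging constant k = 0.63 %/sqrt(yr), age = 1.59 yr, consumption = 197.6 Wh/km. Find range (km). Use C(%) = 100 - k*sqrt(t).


Step 1: capacity retention = 100 - 0.63 * sqrt(1.59) = 100 - 0.63 * 1.261 = 99.206%
Step 2: C_now = 43.31 * 99.206/100 = 42.966 Ah
Step 3: E_pack = V * C_now = 338.2 * 42.966 = 14531 Wh
Step 4: range = E_pack / consumption = 14531 / 197.6 = 73.54 km

73.54 km


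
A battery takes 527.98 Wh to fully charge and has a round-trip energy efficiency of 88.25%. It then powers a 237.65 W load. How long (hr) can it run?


Step 1: E_discharge = eta/100 * E_charge = 88.25/100 * 527.98 = 465.94 Wh
Step 2: t = E_discharge / P = 465.94 / 237.65 = 1.961 hr

1.961 hr


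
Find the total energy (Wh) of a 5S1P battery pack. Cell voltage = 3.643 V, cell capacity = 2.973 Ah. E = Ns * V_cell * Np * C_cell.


E = Ns * Vcell * Np * Ccell = 5 * 3.643 * 1 * 2.973 = 54.15 Wh

54.15 Wh


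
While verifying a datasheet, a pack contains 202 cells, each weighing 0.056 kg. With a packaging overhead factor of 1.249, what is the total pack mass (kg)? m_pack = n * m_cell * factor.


Cell mass sum = 202 * 0.056 = 11.312 kg
With overhead 1.249: m_pack = 11.312 * 1.249 = 14.13 kg

14.13 kg


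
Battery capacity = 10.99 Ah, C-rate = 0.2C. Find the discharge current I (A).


At 0.2C: I = 0.2 * 10.99 Ah = 2.198 A

2.198 A


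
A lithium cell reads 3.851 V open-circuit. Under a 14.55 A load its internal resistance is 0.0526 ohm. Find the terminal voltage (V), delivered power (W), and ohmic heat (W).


Step 1: V_terminal = OCV - I*R = 3.851 - 14.55 * 0.0526 = 3.0857 V
Step 2: P_out = V_terminal * I = 3.0857 * 14.55 = 44.90 W
Step 3: Q = I^2 * R = 14.55^2 * 0.0526 = 11.14 W

V=3.0857 V, P=44.90 W, Q=11.14 W


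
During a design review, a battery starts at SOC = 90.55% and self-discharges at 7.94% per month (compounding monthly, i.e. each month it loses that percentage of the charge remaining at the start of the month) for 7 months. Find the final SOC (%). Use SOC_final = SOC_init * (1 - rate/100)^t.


decay = (1 - 7.94/100)^7 = 0.5604
SOC_final = 90.55 * 0.5604 = 50.74%

50.74%


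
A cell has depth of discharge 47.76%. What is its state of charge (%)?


SOC = 100 - DOD = 100 - 47.76 = 52.24%

52.24%


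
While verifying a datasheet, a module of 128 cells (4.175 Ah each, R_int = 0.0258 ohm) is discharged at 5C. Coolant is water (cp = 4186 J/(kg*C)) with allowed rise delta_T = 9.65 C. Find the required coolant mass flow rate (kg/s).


Step 1: I = 5 * 4.175 = 20.875 A
Step 2: Q_cell = I^2 * R = 20.875^2 * 0.0258 = 11.243 W
Step 3: Q_total = 128 * 11.243 = 1439.1 W
Step 4: m_dot = Q_total / (cp * dT) = 1439.1 / (4186 * 9.65) = 0.03563 kg/s

0.03563 kg/s


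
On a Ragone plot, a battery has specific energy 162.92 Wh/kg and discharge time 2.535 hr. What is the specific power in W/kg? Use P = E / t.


Specific power = 162.92 Wh/kg / 2.535 hr = 64.27 W/kg

64.27 W/kg


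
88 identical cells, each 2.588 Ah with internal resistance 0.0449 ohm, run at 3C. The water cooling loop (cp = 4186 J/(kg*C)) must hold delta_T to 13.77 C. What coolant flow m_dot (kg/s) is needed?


Step 1: I = 3 * 2.588 = 7.764 A
Step 2: Q_cell = I^2 * R = 7.764^2 * 0.0449 = 2.7066 W
Step 3: Q_total = 88 * 2.7066 = 238.18 W
Step 4: m_dot = Q_total / (cp * dT) = 238.18 / (4186 * 13.77) = 0.004132 kg/s

0.004132 kg/s


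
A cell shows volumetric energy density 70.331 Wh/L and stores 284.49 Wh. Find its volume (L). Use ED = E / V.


V = E / ED = 284.49 / 70.331 = 4.045 L

4.045 L


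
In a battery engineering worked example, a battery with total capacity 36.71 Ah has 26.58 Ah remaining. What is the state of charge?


SOC = (remaining / total) * 100 = (26.58 / 36.71) * 100 = 72.41%

72.41%


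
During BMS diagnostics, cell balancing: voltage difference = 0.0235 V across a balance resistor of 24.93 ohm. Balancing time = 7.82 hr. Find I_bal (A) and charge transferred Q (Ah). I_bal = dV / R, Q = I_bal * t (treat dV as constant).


I_bal = dV / R = 0.0235 / 24.93 = 9.4264e-04 A
Q = I_bal * t = 9.4264e-04 * 7.82 = 0.007371 Ah

I=9.4264e-04 A, Q=0.007371 Ah


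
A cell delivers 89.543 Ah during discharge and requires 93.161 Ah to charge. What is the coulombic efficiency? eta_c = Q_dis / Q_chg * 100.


eta_c = Q_dis / Q_chg * 100 = 89.543 / 93.161 * 100 = 96.12%

96.12%


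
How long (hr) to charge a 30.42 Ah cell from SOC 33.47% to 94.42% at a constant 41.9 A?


Step 1: dSOC = 94.42% - 33.47% = 60.95%
Step 2: delta_Ah = 30.42 * 60.95 / 100 = 18.541 Ah
Step 3: t = 18.541 / 41.9 = 0.4425 hr

0.4425 hr


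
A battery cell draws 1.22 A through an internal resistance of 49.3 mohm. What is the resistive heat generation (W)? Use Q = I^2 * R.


Convert: R = 49.3 mohm = 0.0493 ohm
Q = I^2 * R = 1.22^2 * 0.0493 = 0.07338 W

0.07338 W


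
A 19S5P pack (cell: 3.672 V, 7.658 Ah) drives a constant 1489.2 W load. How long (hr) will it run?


Step 1: E_pack = Ns * V_cell * Np * C_cell = 19 * 3.672 * 5 * 7.658 = 2671.4 Wh
Step 2: t = E_pack / P = 2671.4 / 1489.2 = 1.794 hr

1.794 hr


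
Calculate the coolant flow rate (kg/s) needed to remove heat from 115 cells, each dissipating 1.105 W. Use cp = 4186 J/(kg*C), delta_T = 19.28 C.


Q_total = 115 * 1.105 = 127.08 W
m_dot = Q_total / (cp * dT) = 127.08 / (4186 * 19.28) = 0.001575 kg/s

0.001575 kg/s


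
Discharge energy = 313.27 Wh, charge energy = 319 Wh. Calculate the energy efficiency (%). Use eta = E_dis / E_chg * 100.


eta_e = E_dis / E_chg * 100 = 313.27 / 319 * 100 = 98.20%

98.20%


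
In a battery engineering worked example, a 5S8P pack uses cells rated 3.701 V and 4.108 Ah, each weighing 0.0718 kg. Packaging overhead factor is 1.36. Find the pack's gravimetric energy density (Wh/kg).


Step 1: V_pack = 5 * 3.701 = 18.505 V
Step 2: C_pack = 8 * 4.108 = 32.864 Ah
Step 3: E_pack = V_pack * C_pack = 18.505 * 32.864 = 608.15 Wh
Step 4: m_pack = 5 * 8 * 0.0718 * 1.36 = 3.9059 kg
Step 5: ED = E_pack / m_pack = 608.15 / 3.9059 = 155.7 Wh/kg

155.7 Wh/kg


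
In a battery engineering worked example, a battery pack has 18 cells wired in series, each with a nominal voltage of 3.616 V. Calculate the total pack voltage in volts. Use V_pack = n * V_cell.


With 18 cells in series at 3.616 V each, V_pack = 65.088 V

65.088 V


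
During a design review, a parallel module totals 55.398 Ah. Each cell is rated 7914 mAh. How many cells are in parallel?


Convert: C_cell = 7914 mAh = 7.914 Ah
n = C_total / C_cell = 55.398 / 7.914 = 7

7


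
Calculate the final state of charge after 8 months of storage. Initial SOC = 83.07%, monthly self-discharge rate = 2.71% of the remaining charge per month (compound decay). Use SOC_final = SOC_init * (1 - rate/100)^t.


Monthly retention factor = 1 - 2.71/100 = 0.9729
Over 8 months: factor^8 = 0.80269
SOC_final = 83.07 * 0.80269 = 66.68%

66.68%


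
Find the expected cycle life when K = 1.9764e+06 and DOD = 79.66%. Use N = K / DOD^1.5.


Step 1: DOD^1.5 = 79.66^1.5 = 710.99
Step 2: N = 1.9764e+06 / 710.99 = 2780 cycles

2780 cycles


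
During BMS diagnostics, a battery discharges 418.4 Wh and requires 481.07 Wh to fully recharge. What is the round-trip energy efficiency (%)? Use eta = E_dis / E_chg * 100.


eta_e = E_dis / E_chg * 100 = 418.4 / 481.07 * 100 = 86.97%

86.97%


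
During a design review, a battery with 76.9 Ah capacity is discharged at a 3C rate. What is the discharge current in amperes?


At 3C: I = 3 * 76.9 Ah = 230.7 A

230.7 A


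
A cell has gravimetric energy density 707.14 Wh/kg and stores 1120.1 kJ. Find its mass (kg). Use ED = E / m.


Convert: E = 1120.1 kJ = 311.14 Wh
m = E / ED = 311.14 / 707.14 = 0.4400 kg

0.4400 kg


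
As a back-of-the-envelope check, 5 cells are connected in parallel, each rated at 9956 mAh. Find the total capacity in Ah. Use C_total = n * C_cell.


Convert: C_cell = 9956 mAh = 9.956 Ah
C_total = 5 * 9.956 = 49.78 Ah

49.78 Ah


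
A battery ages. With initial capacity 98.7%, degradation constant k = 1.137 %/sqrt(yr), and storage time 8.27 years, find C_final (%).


sqrt(t) = sqrt(8.27) = 2.8758
C_final = 98.7 - 1.137 * 2.8758 = 95.43%

95.43%


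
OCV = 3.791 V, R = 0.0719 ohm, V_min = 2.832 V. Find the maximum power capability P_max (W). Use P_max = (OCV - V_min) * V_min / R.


dV = OCV - V_min = 0.959 V (so I_max = dV / R)
P_max = dV * V_min / R = 0.959 * 2.832 / 0.0719 = 37.77 W

37.77 W


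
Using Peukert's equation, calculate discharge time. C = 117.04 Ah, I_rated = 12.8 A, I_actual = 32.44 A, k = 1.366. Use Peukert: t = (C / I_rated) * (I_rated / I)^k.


t_rated = C / I_rated = 117.04 / 12.8 = 9.1438 hr
(I_rated/I)^k = (0.39457)^1.366 = 0.28074
t = t_rated * (I_rated/I)^k = 9.1438 * 0.28074 = 2.567 hr

2.567 hr


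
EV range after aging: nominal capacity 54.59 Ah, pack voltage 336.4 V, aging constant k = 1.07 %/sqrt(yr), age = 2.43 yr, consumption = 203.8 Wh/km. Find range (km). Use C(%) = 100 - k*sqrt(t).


Step 1: capacity retention = 100 - 1.07 * sqrt(2.43) = 100 - 1.07 * 1.5588 = 98.332%
Step 2: C_now = 54.59 * 98.332/100 = 53.679 Ah
Step 3: E_pack = V * C_now = 336.4 * 53.679 = 18058 Wh
Step 4: range = E_pack / consumption = 18058 / 203.8 = 88.61 km

88.61 km


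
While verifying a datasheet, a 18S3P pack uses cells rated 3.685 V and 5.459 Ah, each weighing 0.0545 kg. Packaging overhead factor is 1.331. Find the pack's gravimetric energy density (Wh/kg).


Step 1: V_pack = 18 * 3.685 = 66.33 V
Step 2: C_pack = 3 * 5.459 = 16.377 Ah
Step 3: E_pack = V_pack * C_pack = 66.33 * 16.377 = 1086.3 Wh
Step 4: m_pack = 18 * 3 * 0.0545 * 1.331 = 3.9171 kg
Step 5: ED = E_pack / m_pack = 1086.3 / 3.9171 = 277.3 Wh/kg

277.3 Wh/kg


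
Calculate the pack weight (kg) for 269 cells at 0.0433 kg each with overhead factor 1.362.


Cell mass sum = 269 * 0.0433 = 11.648 kg
With overhead 1.362: m_pack = 11.648 * 1.362 = 15.86 kg

15.86 kg


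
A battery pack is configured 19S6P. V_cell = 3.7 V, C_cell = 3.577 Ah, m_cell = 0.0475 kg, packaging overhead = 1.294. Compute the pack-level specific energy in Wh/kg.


Step 1: V_pack = 19 * 3.7 = 70.3 V
Step 2: C_pack = 6 * 3.577 = 21.462 Ah
Step 3: E_pack = V_pack * C_pack = 70.3 * 21.462 = 1508.8 Wh
Step 4: m_pack = 19 * 6 * 0.0475 * 1.294 = 7.007 kg
Step 5: ED = E_pack / m_pack = 1508.8 / 7.007 = 215.3 Wh/kg

215.3 Wh/kg


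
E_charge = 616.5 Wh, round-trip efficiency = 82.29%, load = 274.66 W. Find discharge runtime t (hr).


Step 1: E_discharge = eta/100 * E_charge = 82.29/100 * 616.5 = 507.32 Wh
Step 2: t = E_discharge / P = 507.32 / 274.66 = 1.847 hr

1.847 hr


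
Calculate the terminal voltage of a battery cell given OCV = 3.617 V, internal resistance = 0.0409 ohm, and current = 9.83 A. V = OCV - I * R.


V = OCV - I*R = 3.617 - 9.83 * 0.0409 = 3.215 V

3.215 V


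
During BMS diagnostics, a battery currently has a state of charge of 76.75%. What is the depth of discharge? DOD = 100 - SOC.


DOD = 100 - SOC = 100 - 76.75 = 23.25%

23.25%


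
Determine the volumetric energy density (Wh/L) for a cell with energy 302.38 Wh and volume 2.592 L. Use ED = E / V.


Volumetric ED = 302.38 Wh / 2.592 L = 116.7 Wh/L

116.7 Wh/L


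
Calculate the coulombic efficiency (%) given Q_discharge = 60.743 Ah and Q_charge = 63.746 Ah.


Coulombic efficiency = 60.743/63.746 * 100% = 95.29%

95.29%


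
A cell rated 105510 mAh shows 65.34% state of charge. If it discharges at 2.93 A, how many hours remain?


Convert: C_total = 105510 mAh = 105.51 Ah
Step 1: remaining = SOC/100 * C_total = 65.34/100 * 105.51 = 68.94 Ah
Step 2: t = remaining / I = 68.94 / 2.93 = 23.53 hr

23.53 hr


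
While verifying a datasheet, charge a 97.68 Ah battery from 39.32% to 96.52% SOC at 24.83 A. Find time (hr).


Step 1: dSOC = 96.52% - 39.32% = 57.2%
Step 2: delta_Ah = 97.68 * 57.2 / 100 = 55.873 Ah
Step 3: t = 55.873 / 24.83 = 2.250 hr

2.250 hr


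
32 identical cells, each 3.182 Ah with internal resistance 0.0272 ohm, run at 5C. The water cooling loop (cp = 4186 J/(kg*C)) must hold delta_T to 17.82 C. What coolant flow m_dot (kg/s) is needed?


Step 1: I = 5 * 3.182 = 15.91 A
Step 2: Q_cell = I^2 * R = 15.91^2 * 0.0272 = 6.8851 W
Step 3: Q_total = 32 * 6.8851 = 220.32 W
Step 4: m_dot = Q_total / (cp * dT) = 220.32 / (4186 * 17.82) = 0.002954 kg/s

0.002954 kg/s


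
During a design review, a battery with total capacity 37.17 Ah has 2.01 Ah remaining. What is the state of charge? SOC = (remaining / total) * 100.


SOC% = 2.01 / 37.17 * 100 = 5.408%

5.408%


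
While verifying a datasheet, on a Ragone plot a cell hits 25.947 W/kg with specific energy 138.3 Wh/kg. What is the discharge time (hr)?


t = E / P = 138.3 / 25.947 = 5.330 hr

5.330 hr


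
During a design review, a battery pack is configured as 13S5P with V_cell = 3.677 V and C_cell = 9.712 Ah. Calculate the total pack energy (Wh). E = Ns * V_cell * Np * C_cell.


E = Ns * Vcell * Np * Ccell = 13 * 3.677 * 5 * 9.712 = 2321 Wh

2321 Wh


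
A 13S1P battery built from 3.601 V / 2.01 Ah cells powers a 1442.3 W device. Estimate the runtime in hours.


Step 1: E_pack = Ns * V_cell * Np * C_cell = 13 * 3.601 * 1 * 2.01 = 94.094 Wh
Step 2: t = E_pack / P = 94.094 / 1442.3 = 0.06524 hr

0.06524 hr


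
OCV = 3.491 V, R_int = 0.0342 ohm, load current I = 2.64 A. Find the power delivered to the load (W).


Step 1: V_terminal = OCV - I*R = 3.491 - 2.64 * 0.0342 = 3.4007 V
Step 2: P_out = V_terminal * I = 3.4007 * 2.64 = 8.978 W

8.978 W


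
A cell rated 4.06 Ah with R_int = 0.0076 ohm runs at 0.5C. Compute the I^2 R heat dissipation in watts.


Step 1: I = C_rate * capacity = 0.5 * 4.06 = 2.03 A
Step 2: Q = I^2 * R = 2.03^2 * 0.0076 = 4.1209 * 0.0076 = 0.03132 W

0.03132 W


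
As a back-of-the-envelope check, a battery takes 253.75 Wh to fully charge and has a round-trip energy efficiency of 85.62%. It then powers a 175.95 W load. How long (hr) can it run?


Step 1: E_discharge = eta/100 * E_charge = 85.62/100 * 253.75 = 217.26 Wh
Step 2: t = E_discharge / P = 217.26 / 175.95 = 1.235 hr

1.235 hr


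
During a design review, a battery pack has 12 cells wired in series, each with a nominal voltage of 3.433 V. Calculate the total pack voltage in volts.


With 12 cells in series at 3.433 V each, V_pack = 41.196 V

41.196 V


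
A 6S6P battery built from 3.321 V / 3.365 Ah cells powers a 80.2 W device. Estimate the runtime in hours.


Step 1: E_pack = Ns * V_cell * Np * C_cell = 6 * 3.321 * 6 * 3.365 = 402.31 Wh
Step 2: t = E_pack / P = 402.31 / 80.2 = 5.016 hr

5.016 hr


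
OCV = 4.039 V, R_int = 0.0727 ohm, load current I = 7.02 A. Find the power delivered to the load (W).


Step 1: V_terminal = OCV - I*R = 4.039 - 7.02 * 0.0727 = 3.5286 V
Step 2: P_out = V_terminal * I = 3.5286 * 7.02 = 24.77 W

24.77 W


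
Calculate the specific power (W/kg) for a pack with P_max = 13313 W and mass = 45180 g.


Convert: m = 45180 g = 45.18 kg
Specific power = 13313 W / 45.18 kg = 294.7 W/kg

294.7 W/kg


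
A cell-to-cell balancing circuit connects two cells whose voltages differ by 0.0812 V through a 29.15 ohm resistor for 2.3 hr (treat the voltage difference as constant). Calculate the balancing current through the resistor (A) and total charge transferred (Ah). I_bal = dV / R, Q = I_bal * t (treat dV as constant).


First, Ohm's law: I_bal = 0.0812 V / 29.15 ohm = 0.0027856 A
Then Q = I * t = 0.0027856 A * 2.3 hr = 0.006407 Ah

I=0.0027856 A, Q=0.006407 Ah


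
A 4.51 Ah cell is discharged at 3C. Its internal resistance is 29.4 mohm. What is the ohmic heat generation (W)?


Convert: R = 29.4 mohm = 0.0294 ohm
Step 1: I = C_rate * capacity = 3 * 4.51 = 13.53 A
Step 2: Q = I^2 * R = 13.53^2 * 0.0294 = 183.06 * 0.0294 = 5.382 W

5.382 W


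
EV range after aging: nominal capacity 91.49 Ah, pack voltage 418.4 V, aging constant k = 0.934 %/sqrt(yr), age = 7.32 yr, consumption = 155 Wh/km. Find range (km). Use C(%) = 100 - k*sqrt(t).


Step 1: capacity retention = 100 - 0.934 * sqrt(7.32) = 100 - 0.934 * 2.7055 = 97.473%
Step 2: C_now = 91.49 * 97.473/100 = 89.178 Ah
Step 3: E_pack = V * C_now = 418.4 * 89.178 = 37312 Wh
Step 4: range = E_pack / consumption = 37312 / 155 = 240.7 km

240.7 km


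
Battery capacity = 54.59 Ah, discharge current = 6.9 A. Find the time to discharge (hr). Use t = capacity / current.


t = capacity / current = 54.59 / 6.9 = 7.912 hr

7.912 hr


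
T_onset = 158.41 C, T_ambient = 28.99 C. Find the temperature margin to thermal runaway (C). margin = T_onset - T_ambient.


margin = T_onset - T_ambient = 158.41 - 28.99 = 129.42 C

129.42 C


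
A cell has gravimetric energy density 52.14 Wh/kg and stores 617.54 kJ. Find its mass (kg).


Convert: E = 617.54 kJ = 171.54 Wh
m = E / ED = 171.54 / 52.14 = 3.290 kg

3.290 kg


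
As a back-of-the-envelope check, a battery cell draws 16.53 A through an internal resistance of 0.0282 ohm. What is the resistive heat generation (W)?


Q = I^2 * R = 16.53^2 * 0.0282 = 7.705 W

7.705 W


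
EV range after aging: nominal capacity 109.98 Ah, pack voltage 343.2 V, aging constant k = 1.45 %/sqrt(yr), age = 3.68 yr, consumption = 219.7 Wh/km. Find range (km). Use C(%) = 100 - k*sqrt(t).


Step 1: capacity retention = 100 - 1.45 * sqrt(3.68) = 100 - 1.45 * 1.9183 = 97.218%
Step 2: C_now = 109.98 * 97.218/100 = 106.92 Ah
Step 3: E_pack = V * C_now = 343.2 * 106.92 = 36695 Wh
Step 4: range = E_pack / consumption = 36695 / 219.7 = 167.0 km

167.0 km


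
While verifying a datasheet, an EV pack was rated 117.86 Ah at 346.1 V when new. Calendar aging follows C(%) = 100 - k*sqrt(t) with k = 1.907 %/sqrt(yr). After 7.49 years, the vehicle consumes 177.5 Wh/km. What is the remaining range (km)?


Step 1: capacity retention = 100 - 1.907 * sqrt(7.49) = 100 - 1.907 * 2.7368 = 94.781%
Step 2: C_now = 117.86 * 94.781/100 = 111.71 Ah
Step 3: E_pack = V * C_now = 346.1 * 111.71 = 38663 Wh
Step 4: range = E_pack / consumption = 38663 / 177.5 = 217.8 km

217.8 km


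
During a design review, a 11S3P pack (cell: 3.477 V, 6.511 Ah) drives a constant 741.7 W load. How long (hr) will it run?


Step 1: E_pack = Ns * V_cell * Np * C_cell = 11 * 3.477 * 3 * 6.511 = 747.08 Wh
Step 2: t = E_pack / P = 747.08 / 741.7 = 1.007 hr

1.007 hr


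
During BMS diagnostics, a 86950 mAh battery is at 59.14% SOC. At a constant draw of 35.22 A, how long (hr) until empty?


Convert: C_total = 86950 mAh = 86.95 Ah
Step 1: remaining = SOC/100 * C_total = 59.14/100 * 86.95 = 51.422 Ah
Step 2: t = remaining / I = 51.422 / 35.22 = 1.460 hr

1.460 hr


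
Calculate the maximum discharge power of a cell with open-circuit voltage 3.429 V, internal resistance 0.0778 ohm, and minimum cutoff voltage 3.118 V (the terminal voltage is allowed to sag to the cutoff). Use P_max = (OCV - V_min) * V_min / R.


P_max = (OCV - V_min) * V_min / R = (3.429 - 3.118) * 3.118 / 0.0778 = 0.311 * 3.118 / 0.0778 = 12.46 W

12.46 W


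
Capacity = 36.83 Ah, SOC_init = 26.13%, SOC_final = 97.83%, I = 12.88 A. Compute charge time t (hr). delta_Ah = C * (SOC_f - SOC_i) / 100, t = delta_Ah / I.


Step 1: dSOC = 97.83% - 26.13% = 71.7%
Step 2: delta_Ah = 36.83 * 71.7 / 100 = 26.407 Ah
Step 3: t = 26.407 / 12.88 = 2.050 hr

2.050 hr


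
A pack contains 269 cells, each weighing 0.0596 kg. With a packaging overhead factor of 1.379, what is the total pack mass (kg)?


Cell mass sum = 269 * 0.0596 = 16.032 kg
With overhead 1.379: m_pack = 16.032 * 1.379 = 22.11 kg

22.11 kg


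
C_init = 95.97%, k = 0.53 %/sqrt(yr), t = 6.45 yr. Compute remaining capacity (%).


sqrt(t) = sqrt(6.45) = 2.5397
C_final = 95.97 - 0.53 * 2.5397 = 94.62%

94.62%


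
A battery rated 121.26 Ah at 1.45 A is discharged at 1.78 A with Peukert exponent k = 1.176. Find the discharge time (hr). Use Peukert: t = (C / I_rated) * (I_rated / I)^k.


t_rated = C / I_rated = 121.26 / 1.45 = 83.628 hr
(I_rated/I)^k = (0.81461)^1.176 = 0.78574
t = t_rated * (I_rated/I)^k = 83.628 * 0.78574 = 65.71 hr

65.71 hr


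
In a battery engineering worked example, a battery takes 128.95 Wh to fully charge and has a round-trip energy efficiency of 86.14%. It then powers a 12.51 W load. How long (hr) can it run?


Step 1: E_discharge = eta/100 * E_charge = 86.14/100 * 128.95 = 111.08 Wh
Step 2: t = E_discharge / P = 111.08 / 12.51 = 8.879 hr

8.879 hr


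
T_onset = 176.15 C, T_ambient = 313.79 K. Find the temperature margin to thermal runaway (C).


Convert: T_ambient = 313.79 K = 40.64 C
margin = 176.15 - 40.64 = 135.51 C

135.51 C


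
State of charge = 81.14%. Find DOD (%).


DOD = 100 - SOC = 100 - 81.14 = 18.86%

18.86%


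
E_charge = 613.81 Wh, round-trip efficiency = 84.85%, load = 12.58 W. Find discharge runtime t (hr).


Step 1: E_discharge = eta/100 * E_charge = 84.85/100 * 613.81 = 520.82 Wh
Step 2: t = E_discharge / P = 520.82 / 12.58 = 41.40 hr

41.40 hr


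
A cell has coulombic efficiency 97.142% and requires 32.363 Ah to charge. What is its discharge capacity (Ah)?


Q_dis = eta/100 * Q_chg = 97.142/100 * 32.363 = 31.44 Ah

31.44 Ah


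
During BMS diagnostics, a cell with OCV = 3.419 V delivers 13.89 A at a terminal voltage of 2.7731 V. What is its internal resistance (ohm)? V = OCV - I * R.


R = (OCV - V) / I = (3.419 - 2.7731) / 13.89 = 0.04650 ohm

0.04650 ohm


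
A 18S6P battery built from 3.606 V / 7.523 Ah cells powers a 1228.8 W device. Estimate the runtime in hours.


Step 1: E_pack = Ns * V_cell * Np * C_cell = 18 * 3.606 * 6 * 7.523 = 2929.8 Wh
Step 2: t = E_pack / P = 2929.8 / 1228.8 = 2.384 hr

2.384 hr


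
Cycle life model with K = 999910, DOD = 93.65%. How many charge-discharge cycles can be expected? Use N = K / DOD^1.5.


DOD^1.5 = 906.28
N = K / DOD^1.5 = 999910 / 906.28 = 1103

1103 cycles


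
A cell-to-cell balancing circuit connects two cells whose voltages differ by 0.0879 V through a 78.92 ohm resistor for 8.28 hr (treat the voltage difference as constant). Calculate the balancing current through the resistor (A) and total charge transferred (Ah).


First, Ohm's law: I_bal = 0.0879 V / 78.92 ohm = 0.0011138 A
Then Q = I * t = 0.0011138 A * 8.28 hr = 0.009222 Ah

I=0.0011138 A, Q=0.009222 Ah


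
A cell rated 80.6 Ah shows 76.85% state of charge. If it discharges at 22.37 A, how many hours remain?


Step 1: remaining = SOC/100 * C_total = 76.85/100 * 80.6 = 61.941 Ah
Step 2: t = remaining / I = 61.941 / 22.37 = 2.769 hr

2.769 hr


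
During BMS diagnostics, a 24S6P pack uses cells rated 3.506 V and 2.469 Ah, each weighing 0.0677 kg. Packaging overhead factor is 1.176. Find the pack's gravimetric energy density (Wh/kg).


Step 1: V_pack = 24 * 3.506 = 84.144 V
Step 2: C_pack = 6 * 2.469 = 14.814 Ah
Step 3: E_pack = V_pack * C_pack = 84.144 * 14.814 = 1246.5 Wh
Step 4: m_pack = 24 * 6 * 0.0677 * 1.176 = 11.465 kg
Step 5: ED = E_pack / m_pack = 1246.5 / 11.465 = 108.7 Wh/kg

108.7 Wh/kg


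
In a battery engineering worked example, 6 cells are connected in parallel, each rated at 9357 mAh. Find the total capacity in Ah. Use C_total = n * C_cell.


Convert: C_cell = 9357 mAh = 9.357 Ah
C_total = 6 * 9.357 = 56.142 Ah

56.142 Ah


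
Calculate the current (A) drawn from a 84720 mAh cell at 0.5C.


Convert: capacity = 84720 mAh = 84.72 Ah
I = C_rate * capacity = 0.5 * 84.72 = 42.36 A

42.36 A


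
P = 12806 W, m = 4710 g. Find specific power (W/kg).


Convert: m = 4710 g = 4.71 kg
SP = P / m = 12806 / 4.71 = 2719 W/kg

2719 W/kg


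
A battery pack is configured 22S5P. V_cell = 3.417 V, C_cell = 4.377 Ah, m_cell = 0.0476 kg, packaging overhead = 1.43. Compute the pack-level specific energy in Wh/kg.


Step 1: V_pack = 22 * 3.417 = 75.174 V
Step 2: C_pack = 5 * 4.377 = 21.885 Ah
Step 3: E_pack = V_pack * C_pack = 75.174 * 21.885 = 1645.2 Wh
Step 4: m_pack = 22 * 5 * 0.0476 * 1.43 = 7.4875 kg
Step 5: ED = E_pack / m_pack = 1645.2 / 7.4875 = 219.7 Wh/kg

219.7 Wh/kg


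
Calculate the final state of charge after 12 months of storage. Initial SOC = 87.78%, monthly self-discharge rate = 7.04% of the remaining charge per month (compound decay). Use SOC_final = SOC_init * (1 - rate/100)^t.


decay = (1 - 7.04/100)^12 = 0.41644
SOC_final = 87.78 * 0.41644 = 36.56%

36.56%


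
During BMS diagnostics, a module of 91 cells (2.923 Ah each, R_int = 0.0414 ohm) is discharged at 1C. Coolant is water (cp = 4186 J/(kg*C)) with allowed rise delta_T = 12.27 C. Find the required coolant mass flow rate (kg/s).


Step 1: I = 1 * 2.923 = 2.923 A
Step 2: Q_cell = I^2 * R = 2.923^2 * 0.0414 = 0.35372 W
Step 3: Q_total = 91 * 0.35372 = 32.189 W
Step 4: m_dot = Q_total / (cp * dT) = 32.189 / (4186 * 12.27) = 6.267e-04 kg/s

6.267e-04 kg/s


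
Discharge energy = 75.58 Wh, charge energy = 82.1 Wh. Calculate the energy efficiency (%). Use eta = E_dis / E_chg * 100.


Round-trip efficiency = 75.58/82.1 * 100% = 92.06%

92.06%


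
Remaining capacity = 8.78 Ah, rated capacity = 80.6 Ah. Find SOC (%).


SOC = (remaining / total) * 100 = (8.78 / 80.6) * 100 = 10.89%

10.89%


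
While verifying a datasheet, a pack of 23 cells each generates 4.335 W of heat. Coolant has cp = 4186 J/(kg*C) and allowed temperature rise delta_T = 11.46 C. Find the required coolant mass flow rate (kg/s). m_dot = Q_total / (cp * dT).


Step 1: Total heat Q = 23 * 4.335 W = 99.705 W
Step 2: denom = cp * dT = 4186 * 11.46 = 47972
Step 3: m_dot = 99.705 / 47972 = 0.002078 kg/s

0.002078 kg/s


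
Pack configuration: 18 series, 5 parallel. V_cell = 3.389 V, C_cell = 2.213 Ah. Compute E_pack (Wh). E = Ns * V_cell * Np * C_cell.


E = Ns * Vcell * Np * Ccell = 18 * 3.389 * 5 * 2.213 = 675.0 Wh

675.0 Wh


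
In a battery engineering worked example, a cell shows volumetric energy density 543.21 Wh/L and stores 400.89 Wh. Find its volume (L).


V = E / ED = 400.89 / 543.21 = 0.7380 L

0.7380 L


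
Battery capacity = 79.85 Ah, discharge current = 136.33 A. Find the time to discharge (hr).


t = capacity / current = 79.85 / 136.33 = 0.5857 hr

0.5857 hr


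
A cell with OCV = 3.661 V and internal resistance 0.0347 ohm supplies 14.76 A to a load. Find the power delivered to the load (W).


Step 1: V_terminal = OCV - I*R = 3.661 - 14.76 * 0.0347 = 3.1488 V
Step 2: P_out = V_terminal * I = 3.1488 * 14.76 = 46.48 W

46.48 W


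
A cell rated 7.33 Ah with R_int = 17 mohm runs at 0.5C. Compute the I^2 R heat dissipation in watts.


Convert: R = 17 mohm = 0.017 ohm
Step 1: I = C_rate * capacity = 0.5 * 7.33 = 3.665 A
Step 2: Q = I^2 * R = 3.665^2 * 0.017 = 13.432 * 0.017 = 0.2283 W

0.2283 W


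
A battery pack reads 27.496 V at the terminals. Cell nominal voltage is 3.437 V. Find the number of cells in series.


n = V_pack / V_cell = 27.496 / 3.437 = 8

8


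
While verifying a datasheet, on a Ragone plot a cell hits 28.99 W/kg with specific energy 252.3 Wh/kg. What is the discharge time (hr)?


t = E / P = 252.3 / 28.99 = 8.703 hr

8.703 hr


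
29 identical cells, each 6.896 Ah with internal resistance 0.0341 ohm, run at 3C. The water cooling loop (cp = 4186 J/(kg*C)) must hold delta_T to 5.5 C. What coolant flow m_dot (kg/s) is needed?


Step 1: I = 3 * 6.896 = 20.688 A
Step 2: Q_cell = I^2 * R = 20.688^2 * 0.0341 = 14.595 W
Step 3: Q_total = 29 * 14.595 = 423.26 W
Step 4: m_dot = Q_total / (cp * dT) = 423.26 / (4186 * 5.5) = 0.01838 kg/s

0.01838 kg/s


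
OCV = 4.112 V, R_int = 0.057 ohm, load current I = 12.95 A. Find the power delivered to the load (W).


Step 1: V_terminal = OCV - I*R = 4.112 - 12.95 * 0.057 = 3.3739 V
Step 2: P_out = V_terminal * I = 3.3739 * 12.95 = 43.69 W

43.69 W


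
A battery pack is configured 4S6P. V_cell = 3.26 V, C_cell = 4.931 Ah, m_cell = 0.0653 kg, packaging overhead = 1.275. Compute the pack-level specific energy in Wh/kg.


Step 1: V_pack = 4 * 3.26 = 13.04 V
Step 2: C_pack = 6 * 4.931 = 29.586 Ah
Step 3: E_pack = V_pack * C_pack = 13.04 * 29.586 = 385.8 Wh
Step 4: m_pack = 4 * 6 * 0.0653 * 1.275 = 1.9982 kg
Step 5: ED = E_pack / m_pack = 385.8 / 1.9982 = 193.1 Wh/kg

193.1 Wh/kg


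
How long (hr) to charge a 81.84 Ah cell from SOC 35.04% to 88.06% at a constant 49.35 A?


Step 1: dSOC = 88.06% - 35.04% = 53.02%
Step 2: delta_Ah = 81.84 * 53.02 / 100 = 43.392 Ah
Step 3: t = 43.392 / 49.35 = 0.8793 hr

0.8793 hr


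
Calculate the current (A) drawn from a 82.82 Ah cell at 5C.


At 5C: I = 5 * 82.82 Ah = 414.1 A

414.1 A


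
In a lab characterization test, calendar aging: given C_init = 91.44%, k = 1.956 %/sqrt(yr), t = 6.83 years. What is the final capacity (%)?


Step 1: sqrt(6.83 yr) = 2.6134
Step 2: drop = 1.956 * 2.6134 = 5.1118
Step 3: C_final = 91.44 - 5.1118 = 86.33%

86.33%


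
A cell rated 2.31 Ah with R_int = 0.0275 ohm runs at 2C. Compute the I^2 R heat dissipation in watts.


Step 1: I = C_rate * capacity = 2 * 2.31 = 4.62 A
Step 2: Q = I^2 * R = 4.62^2 * 0.0275 = 21.344 * 0.0275 = 0.5870 W

0.5870 W


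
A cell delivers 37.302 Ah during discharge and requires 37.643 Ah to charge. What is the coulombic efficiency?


eta_c = Q_dis / Q_chg * 100 = 37.302 / 37.643 * 100 = 99.09%

99.09%
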